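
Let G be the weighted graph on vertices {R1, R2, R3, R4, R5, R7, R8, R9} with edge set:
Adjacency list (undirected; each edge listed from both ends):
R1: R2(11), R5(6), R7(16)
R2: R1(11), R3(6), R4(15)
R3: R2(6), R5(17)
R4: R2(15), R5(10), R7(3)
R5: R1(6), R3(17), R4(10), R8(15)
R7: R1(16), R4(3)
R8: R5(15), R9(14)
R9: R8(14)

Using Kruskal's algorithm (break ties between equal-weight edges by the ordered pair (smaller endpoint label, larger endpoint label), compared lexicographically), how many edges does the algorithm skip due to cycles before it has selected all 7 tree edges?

Sort edges by weight, then run Kruskal:
R4-R7 (3): add — endpoints in different components.
R1-R5 (6): add — endpoints in different components.
R2-R3 (6): add — endpoints in different components.
R4-R5 (10): add — endpoints in different components.
R1-R2 (11): add — endpoints in different components.
R8-R9 (14): add — endpoints in different components.
R2-R4 (15): skip — R4 and R2 already connected.
R5-R8 (15): add — endpoints in different components.
Edges rejected before the tree was complete: 1.

1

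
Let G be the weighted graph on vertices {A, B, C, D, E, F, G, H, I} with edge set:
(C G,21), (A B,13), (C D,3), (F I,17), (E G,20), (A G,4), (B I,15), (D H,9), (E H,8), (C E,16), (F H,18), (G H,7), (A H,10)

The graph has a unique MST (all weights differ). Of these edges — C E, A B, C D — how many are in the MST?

2

Kruskal: consider edges lightest-first.
C D (3): add — endpoints in different components.
A G (4): add — endpoints in different components.
G H (7): add — endpoints in different components.
E H (8): add — endpoints in different components.
D H (9): add — endpoints in different components.
A H (10): skip — A and H already connected.
A B (13): add — endpoints in different components.
B I (15): add — endpoints in different components.
C E (16): skip — C and E already connected.
F I (17): add — endpoints in different components.
MST edge set: {C D, A G, G H, E H, D H, A B, B I, F I}.
Of the listed edges, {A B, C D} are in the MST → 2.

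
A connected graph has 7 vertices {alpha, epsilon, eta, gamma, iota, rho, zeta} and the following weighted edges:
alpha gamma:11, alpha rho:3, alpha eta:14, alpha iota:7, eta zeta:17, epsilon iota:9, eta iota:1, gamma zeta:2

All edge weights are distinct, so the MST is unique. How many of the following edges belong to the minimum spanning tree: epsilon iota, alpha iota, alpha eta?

Sort edges by weight, then run Kruskal:
eta iota (1): add — endpoints in different components.
gamma zeta (2): add — endpoints in different components.
alpha rho (3): add — endpoints in different components.
alpha iota (7): add — endpoints in different components.
epsilon iota (9): add — endpoints in different components.
alpha gamma (11): add — endpoints in different components.
MST edge set: {eta iota, gamma zeta, alpha rho, alpha iota, epsilon iota, alpha gamma}.
Of the listed edges, {epsilon iota, alpha iota} are in the MST → 2.

2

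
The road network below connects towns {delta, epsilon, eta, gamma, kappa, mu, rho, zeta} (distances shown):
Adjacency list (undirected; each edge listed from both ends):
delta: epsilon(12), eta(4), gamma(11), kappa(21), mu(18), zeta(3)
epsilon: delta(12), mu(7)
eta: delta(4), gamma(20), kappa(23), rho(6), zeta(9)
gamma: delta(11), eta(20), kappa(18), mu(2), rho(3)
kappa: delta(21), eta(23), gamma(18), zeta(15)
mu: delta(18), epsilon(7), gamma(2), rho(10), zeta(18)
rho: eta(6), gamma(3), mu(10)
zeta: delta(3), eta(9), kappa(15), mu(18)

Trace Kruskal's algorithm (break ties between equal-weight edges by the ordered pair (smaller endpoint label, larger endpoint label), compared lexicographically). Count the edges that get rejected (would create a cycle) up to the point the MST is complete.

4

Sort edges by weight, then run Kruskal:
gamma mu (2): add — endpoints in different components.
delta zeta (3): add — endpoints in different components.
gamma rho (3): add — endpoints in different components.
delta eta (4): add — endpoints in different components.
eta rho (6): add — endpoints in different components.
epsilon mu (7): add — endpoints in different components.
eta zeta (9): skip — eta and zeta already connected.
mu rho (10): skip — rho and mu already connected.
delta gamma (11): skip — gamma and delta already connected.
delta epsilon (12): skip — delta and epsilon already connected.
kappa zeta (15): add — endpoints in different components.
Edges rejected before the tree was complete: 4.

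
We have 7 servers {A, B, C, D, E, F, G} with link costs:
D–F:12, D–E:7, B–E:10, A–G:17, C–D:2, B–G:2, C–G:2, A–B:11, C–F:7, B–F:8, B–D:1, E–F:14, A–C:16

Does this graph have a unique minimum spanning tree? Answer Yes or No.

Sort edges by weight, then run Kruskal:
B–D (1): add. Components now {A} {B,D} {C} {E} {F} {G}
B–G (2): add. Components now {A} {B,D,G} {C} {E} {F}
C–D (2): add. Components now {A} {B,C,D,G} {E} {F}
C–G (2): skip — C and G already connected.
C–F (7): add. Components now {A} {B,C,D,F,G} {E}
D–E (7): add. Components now {A} {B,C,D,E,F,G}
B–F (8): skip — B and F already connected.
B–E (10): skip — B and E already connected.
A–B (11): add. Components now {A,B,C,D,E,F,G}
Non-tree edge C–G has weight 2, equal to the heaviest edge on its tree cycle — swapping gives another MST of the same weight. Not unique.

No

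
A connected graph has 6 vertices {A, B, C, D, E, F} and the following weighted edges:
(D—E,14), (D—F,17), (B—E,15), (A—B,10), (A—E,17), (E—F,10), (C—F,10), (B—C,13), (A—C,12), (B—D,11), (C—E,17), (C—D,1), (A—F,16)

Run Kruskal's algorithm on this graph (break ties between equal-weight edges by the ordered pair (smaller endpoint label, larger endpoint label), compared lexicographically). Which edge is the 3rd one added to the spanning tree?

Kruskal: consider edges lightest-first.
C—D (1): add. Components now {A} {B} {C,D} {E} {F}
A—B (10): add. Components now {A,B} {C,D} {E} {F}
C—F (10): add. Components now {A,B} {C,D,F} {E}
E—F (10): add. Components now {A,B} {C,D,E,F}
B—D (11): add. Components now {A,B,C,D,E,F}
The 3rd edge added is C—F.

C-F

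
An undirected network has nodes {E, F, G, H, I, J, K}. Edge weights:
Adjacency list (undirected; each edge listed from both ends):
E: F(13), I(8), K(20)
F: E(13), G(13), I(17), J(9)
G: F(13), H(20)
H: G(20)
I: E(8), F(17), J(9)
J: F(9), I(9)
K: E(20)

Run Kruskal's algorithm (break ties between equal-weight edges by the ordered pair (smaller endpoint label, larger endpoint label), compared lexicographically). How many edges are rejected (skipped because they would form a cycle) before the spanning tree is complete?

Kruskal's algorithm — process edges by increasing weight (ties by edge label):
E–I (8): add — endpoints in different components.
F–J (9): add — endpoints in different components.
I–J (9): add — endpoints in different components.
E–F (13): skip — E and F already connected.
F–G (13): add — endpoints in different components.
F–I (17): skip — F and I already connected.
E–K (20): add — endpoints in different components.
G–H (20): add — endpoints in different components.
Edges rejected before the tree was complete: 2.

2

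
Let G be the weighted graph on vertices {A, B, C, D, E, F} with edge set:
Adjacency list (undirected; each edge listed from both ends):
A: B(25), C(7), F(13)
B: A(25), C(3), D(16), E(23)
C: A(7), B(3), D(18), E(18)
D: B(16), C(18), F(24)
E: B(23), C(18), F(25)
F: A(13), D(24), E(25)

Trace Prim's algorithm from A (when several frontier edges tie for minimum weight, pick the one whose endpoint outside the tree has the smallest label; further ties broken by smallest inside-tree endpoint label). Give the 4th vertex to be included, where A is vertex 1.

Prim, starting at A.
Step 1: cheapest edge leaving the tree is A—C (7); add C.
Step 2: cheapest edge leaving the tree is B—C (3); add B.
Step 3: cheapest edge leaving the tree is A—F (13); add F.
Step 4: cheapest edge leaving the tree is B—D (16); add D.
Step 5: cheapest edge leaving the tree is C—E (18); add E.
Vertex order: A, C, B, F, D, E. The 4th vertex is F.

F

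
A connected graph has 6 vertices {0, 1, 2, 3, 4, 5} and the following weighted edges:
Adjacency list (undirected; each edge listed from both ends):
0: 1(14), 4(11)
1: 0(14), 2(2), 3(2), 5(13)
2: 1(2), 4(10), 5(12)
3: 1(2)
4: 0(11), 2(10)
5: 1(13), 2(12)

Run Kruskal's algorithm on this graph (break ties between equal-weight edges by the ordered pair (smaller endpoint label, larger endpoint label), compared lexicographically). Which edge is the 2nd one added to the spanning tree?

1-3

Kruskal: consider edges lightest-first.
1-2 (2): add. Components now {0} {1,2} {3} {4} {5}
1-3 (2): add. Components now {0} {1,2,3} {4} {5}
2-4 (10): add. Components now {0} {1,2,3,4} {5}
0-4 (11): add. Components now {0,1,2,3,4} {5}
2-5 (12): add. Components now {0,1,2,3,4,5}
The 2nd edge added is 1-3.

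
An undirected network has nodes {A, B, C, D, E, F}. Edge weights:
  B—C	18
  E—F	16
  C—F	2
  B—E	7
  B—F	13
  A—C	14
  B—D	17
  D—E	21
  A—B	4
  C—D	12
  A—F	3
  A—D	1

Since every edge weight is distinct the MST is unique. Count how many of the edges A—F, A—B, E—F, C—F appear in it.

3

Kruskal's algorithm — process edges by increasing weight (ties by edge label):
A—D (1): add. Components now {A,D} {B} {C} {E} {F}
C—F (2): add. Components now {A,D} {B} {C,F} {E}
A—F (3): add. Components now {A,C,D,F} {B} {E}
A—B (4): add. Components now {A,B,C,D,F} {E}
B—E (7): add. Components now {A,B,C,D,E,F}
MST edge set: {A—D, C—F, A—F, A—B, B—E}.
Of the listed edges, {A—F, A—B, C—F} are in the MST → 3.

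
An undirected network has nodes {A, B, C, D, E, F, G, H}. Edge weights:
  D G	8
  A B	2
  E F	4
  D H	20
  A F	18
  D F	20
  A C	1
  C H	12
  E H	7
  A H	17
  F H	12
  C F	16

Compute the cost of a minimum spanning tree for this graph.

Prim, starting at F.
Step 1: cheapest edge leaving the tree is E F (4); add E.
Step 2: cheapest edge leaving the tree is E H (7); add H.
Step 3: cheapest edge leaving the tree is C H (12); add C.
Step 4: cheapest edge leaving the tree is A C (1); add A.
Step 5: cheapest edge leaving the tree is A B (2); add B.
Step 6: cheapest edge leaving the tree is D F (20); add D.
Step 7: cheapest edge leaving the tree is D G (8); add G.
MST edges: E F, E H, C H, A C, A B, D F, D G; total weight 4+7+12+1+2+20+8 = 54.

54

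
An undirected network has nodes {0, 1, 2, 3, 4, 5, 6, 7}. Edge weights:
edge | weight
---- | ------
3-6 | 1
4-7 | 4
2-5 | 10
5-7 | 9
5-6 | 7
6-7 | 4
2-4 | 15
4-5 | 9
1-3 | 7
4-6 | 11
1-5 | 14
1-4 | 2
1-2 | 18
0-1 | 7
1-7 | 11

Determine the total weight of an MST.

35

Kruskal's algorithm — process edges by increasing weight (ties by edge label):
3-6 (1): add — endpoints in different components.
1-4 (2): add — endpoints in different components.
4-7 (4): add — endpoints in different components.
6-7 (4): add — endpoints in different components.
0-1 (7): add — endpoints in different components.
1-3 (7): skip — 1 and 3 already connected.
5-6 (7): add — endpoints in different components.
4-5 (9): skip — 4 and 5 already connected.
5-7 (9): skip — 5 and 7 already connected.
2-5 (10): add — endpoints in different components.
MST edges: 3-6, 1-4, 4-7, 6-7, 0-1, 5-6, 2-5; total weight 1+2+4+4+7+7+10 = 35.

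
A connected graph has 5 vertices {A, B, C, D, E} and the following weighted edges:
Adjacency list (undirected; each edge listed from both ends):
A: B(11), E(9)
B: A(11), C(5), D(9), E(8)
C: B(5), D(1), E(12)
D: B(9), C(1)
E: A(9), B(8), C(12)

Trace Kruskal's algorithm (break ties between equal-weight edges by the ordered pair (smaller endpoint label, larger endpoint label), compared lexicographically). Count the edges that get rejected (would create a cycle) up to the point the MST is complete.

0

Kruskal's algorithm — process edges by increasing weight (ties by edge label):
C—D (1): add — endpoints in different components.
B—C (5): add — endpoints in different components.
B—E (8): add — endpoints in different components.
A—E (9): add — endpoints in different components.
Edges rejected before the tree was complete: 0.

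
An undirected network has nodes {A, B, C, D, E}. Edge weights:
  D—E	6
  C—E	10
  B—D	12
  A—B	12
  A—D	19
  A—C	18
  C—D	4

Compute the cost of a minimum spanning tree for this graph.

Kruskal: consider edges lightest-first.
C—D (4): add. Components now {A} {B} {C,D} {E}
D—E (6): add. Components now {A} {B} {C,D,E}
C—E (10): skip — C and E already connected.
A—B (12): add. Components now {A,B} {C,D,E}
B—D (12): add. Components now {A,B,C,D,E}
MST edges: C—D, D—E, A—B, B—D; total weight 4+6+12+12 = 34.

34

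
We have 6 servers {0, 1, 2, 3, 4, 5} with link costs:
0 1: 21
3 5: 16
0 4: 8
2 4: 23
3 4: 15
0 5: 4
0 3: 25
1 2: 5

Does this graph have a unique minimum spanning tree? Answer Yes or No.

Yes

Kruskal's algorithm — process edges by increasing weight (ties by edge label):
0 5 (4): add — endpoints in different components.
1 2 (5): add — endpoints in different components.
0 4 (8): add — endpoints in different components.
3 4 (15): add — endpoints in different components.
3 5 (16): skip — 3 and 5 already connected.
0 1 (21): add — endpoints in different components.
Every non-tree edge has weight strictly greater than the heaviest edge on the tree path between its endpoints, so the MST is unique.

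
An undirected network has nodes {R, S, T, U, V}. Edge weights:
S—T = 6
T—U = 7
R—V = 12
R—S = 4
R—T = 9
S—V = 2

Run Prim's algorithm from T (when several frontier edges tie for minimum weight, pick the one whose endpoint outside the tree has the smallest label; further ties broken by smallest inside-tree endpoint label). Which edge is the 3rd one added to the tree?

R-S

Prim, starting at T.
Step 1: frontier [S—T 6, T—U 7, R—T 9] → take S—T (6); add S.
Step 2: frontier [S—V 2, R—S 4, T—U 7, R—T 9] → take S—V (2); add V.
Step 3: frontier [R—S 4, T—U 7, R—T 9, R—V 12] → take R—S (4); add R.
Step 4: frontier [T—U 7] → take T—U (7); add U.
The 3rd edge added is R—S.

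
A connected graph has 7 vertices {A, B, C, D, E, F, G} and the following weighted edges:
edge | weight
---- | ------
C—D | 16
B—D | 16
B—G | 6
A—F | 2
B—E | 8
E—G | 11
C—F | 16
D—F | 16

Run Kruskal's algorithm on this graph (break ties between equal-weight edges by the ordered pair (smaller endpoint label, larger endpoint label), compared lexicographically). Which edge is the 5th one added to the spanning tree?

Sort edges by weight, then run Kruskal:
A—F (2): add — endpoints in different components.
B—G (6): add — endpoints in different components.
B—E (8): add — endpoints in different components.
E—G (11): skip — E and G already connected.
B—D (16): add — endpoints in different components.
C—D (16): add — endpoints in different components.
C—F (16): add — endpoints in different components.
The 5th edge added is C—D.

C-D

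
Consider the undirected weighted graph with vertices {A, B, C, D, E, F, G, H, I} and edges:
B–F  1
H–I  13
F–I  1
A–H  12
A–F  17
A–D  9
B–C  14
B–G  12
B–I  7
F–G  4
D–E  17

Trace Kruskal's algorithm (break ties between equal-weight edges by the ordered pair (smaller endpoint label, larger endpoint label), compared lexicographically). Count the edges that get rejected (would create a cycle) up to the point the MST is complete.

Sort edges by weight, then run Kruskal:
B–F (1): add — endpoints in different components.
F–I (1): add — endpoints in different components.
F–G (4): add — endpoints in different components.
B–I (7): skip — B and I already connected.
A–D (9): add — endpoints in different components.
A–H (12): add — endpoints in different components.
B–G (12): skip — B and G already connected.
H–I (13): add — endpoints in different components.
B–C (14): add — endpoints in different components.
A–F (17): skip — A and F already connected.
D–E (17): add — endpoints in different components.
Edges rejected before the tree was complete: 3.

3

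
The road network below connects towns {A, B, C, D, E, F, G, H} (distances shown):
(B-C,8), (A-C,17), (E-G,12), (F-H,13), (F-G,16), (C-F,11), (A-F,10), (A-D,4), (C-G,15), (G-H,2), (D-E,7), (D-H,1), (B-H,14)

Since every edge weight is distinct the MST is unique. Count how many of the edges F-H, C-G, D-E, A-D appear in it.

2

Kruskal's algorithm — process edges by increasing weight (ties by edge label):
D-H (1): add — endpoints in different components.
G-H (2): add — endpoints in different components.
A-D (4): add — endpoints in different components.
D-E (7): add — endpoints in different components.
B-C (8): add — endpoints in different components.
A-F (10): add — endpoints in different components.
C-F (11): add — endpoints in different components.
MST edge set: {D-H, G-H, A-D, D-E, B-C, A-F, C-F}.
Of the listed edges, {D-E, A-D} are in the MST → 2.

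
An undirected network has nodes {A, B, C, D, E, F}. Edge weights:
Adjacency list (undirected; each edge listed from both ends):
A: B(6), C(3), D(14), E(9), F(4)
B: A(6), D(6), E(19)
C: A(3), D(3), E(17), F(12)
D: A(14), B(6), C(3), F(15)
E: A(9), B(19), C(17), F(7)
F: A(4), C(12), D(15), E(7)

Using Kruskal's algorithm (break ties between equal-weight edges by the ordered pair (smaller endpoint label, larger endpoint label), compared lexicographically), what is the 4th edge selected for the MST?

A-B

Sort edges by weight, then run Kruskal:
A-C (3): add. Components now {A,C} {B} {D} {E} {F}
C-D (3): add. Components now {A,C,D} {B} {E} {F}
A-F (4): add. Components now {A,C,D,F} {B} {E}
A-B (6): add. Components now {A,B,C,D,F} {E}
B-D (6): skip — B and D already connected.
E-F (7): add. Components now {A,B,C,D,E,F}
The 4th edge added is A-B.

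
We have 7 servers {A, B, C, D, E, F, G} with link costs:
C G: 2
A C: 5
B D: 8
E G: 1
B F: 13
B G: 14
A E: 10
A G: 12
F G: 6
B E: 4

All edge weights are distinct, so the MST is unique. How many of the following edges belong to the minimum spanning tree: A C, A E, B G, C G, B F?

2

Kruskal: consider edges lightest-first.
E G (1): add. Components now {A} {B} {C} {D} {E,G} {F}
C G (2): add. Components now {A} {B} {C,E,G} {D} {F}
B E (4): add. Components now {A} {B,C,E,G} {D} {F}
A C (5): add. Components now {A,B,C,E,G} {D} {F}
F G (6): add. Components now {A,B,C,E,F,G} {D}
B D (8): add. Components now {A,B,C,D,E,F,G}
MST edge set: {E G, C G, B E, A C, F G, B D}.
Of the listed edges, {A C, C G} are in the MST → 2.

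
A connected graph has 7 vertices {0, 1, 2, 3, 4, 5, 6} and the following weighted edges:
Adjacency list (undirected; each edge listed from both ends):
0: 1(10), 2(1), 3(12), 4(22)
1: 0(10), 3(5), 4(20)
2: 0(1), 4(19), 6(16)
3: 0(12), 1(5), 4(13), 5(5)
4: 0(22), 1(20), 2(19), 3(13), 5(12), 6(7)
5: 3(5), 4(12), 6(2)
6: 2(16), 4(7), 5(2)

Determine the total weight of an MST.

Prim, starting at 5.
Step 1: cheapest edge leaving the tree is 5 6 (2); add 6.
Step 2: cheapest edge leaving the tree is 3 5 (5); add 3.
Step 3: cheapest edge leaving the tree is 1 3 (5); add 1.
Step 4: cheapest edge leaving the tree is 4 6 (7); add 4.
Step 5: cheapest edge leaving the tree is 0 1 (10); add 0.
Step 6: cheapest edge leaving the tree is 0 2 (1); add 2.
MST edges: 5 6, 3 5, 1 3, 4 6, 0 1, 0 2; total weight 2+5+5+7+10+1 = 30.

30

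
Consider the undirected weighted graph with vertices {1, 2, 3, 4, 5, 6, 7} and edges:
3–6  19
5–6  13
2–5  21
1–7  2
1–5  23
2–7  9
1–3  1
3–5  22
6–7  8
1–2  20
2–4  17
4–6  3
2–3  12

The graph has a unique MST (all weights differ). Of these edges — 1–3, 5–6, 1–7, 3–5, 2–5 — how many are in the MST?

3

Kruskal's algorithm — process edges by increasing weight (ties by edge label):
1–3 (1): add — endpoints in different components.
1–7 (2): add — endpoints in different components.
4–6 (3): add — endpoints in different components.
6–7 (8): add — endpoints in different components.
2–7 (9): add — endpoints in different components.
2–3 (12): skip — 2 and 3 already connected.
5–6 (13): add — endpoints in different components.
MST edge set: {1–3, 1–7, 4–6, 6–7, 2–7, 5–6}.
Of the listed edges, {1–3, 5–6, 1–7} are in the MST → 3.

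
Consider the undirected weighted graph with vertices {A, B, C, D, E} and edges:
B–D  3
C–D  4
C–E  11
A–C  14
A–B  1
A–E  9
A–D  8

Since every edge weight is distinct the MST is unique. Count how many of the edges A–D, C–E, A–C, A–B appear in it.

1

Kruskal's algorithm — process edges by increasing weight (ties by edge label):
A–B (1): add — endpoints in different components.
B–D (3): add — endpoints in different components.
C–D (4): add — endpoints in different components.
A–D (8): skip — A and D already connected.
A–E (9): add — endpoints in different components.
MST edge set: {A–B, B–D, C–D, A–E}.
Of the listed edges, {A–B} are in the MST → 1.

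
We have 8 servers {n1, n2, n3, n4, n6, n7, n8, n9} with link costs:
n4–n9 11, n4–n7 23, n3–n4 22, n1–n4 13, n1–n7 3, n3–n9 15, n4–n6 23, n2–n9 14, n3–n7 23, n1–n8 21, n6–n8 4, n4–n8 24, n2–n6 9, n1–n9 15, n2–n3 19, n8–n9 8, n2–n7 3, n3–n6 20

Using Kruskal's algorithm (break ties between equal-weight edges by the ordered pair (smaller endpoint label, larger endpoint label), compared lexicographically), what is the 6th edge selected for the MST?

Kruskal: consider edges lightest-first.
n1–n7 (3): add — endpoints in different components.
n2–n7 (3): add — endpoints in different components.
n6–n8 (4): add — endpoints in different components.
n8–n9 (8): add — endpoints in different components.
n2–n6 (9): add — endpoints in different components.
n4–n9 (11): add — endpoints in different components.
n1–n4 (13): skip — n4 and n1 already connected.
n2–n9 (14): skip — n2 and n9 already connected.
n1–n9 (15): skip — n9 and n1 already connected.
n3–n9 (15): add — endpoints in different components.
The 6th edge added is n4–n9.

n4-n9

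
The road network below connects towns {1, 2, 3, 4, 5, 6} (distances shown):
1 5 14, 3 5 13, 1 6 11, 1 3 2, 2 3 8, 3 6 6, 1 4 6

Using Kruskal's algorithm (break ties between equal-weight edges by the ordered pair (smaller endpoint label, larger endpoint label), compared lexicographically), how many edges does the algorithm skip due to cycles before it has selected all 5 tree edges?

1

Kruskal's algorithm — process edges by increasing weight (ties by edge label):
1 3 (2): add — endpoints in different components.
1 4 (6): add — endpoints in different components.
3 6 (6): add — endpoints in different components.
2 3 (8): add — endpoints in different components.
1 6 (11): skip — 1 and 6 already connected.
3 5 (13): add — endpoints in different components.
Edges rejected before the tree was complete: 1.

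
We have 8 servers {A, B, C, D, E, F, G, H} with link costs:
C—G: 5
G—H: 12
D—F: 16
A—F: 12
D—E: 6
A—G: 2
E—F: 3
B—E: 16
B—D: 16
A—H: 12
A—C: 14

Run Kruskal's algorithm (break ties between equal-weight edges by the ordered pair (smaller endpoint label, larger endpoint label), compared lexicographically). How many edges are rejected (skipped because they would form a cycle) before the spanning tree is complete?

2

Kruskal's algorithm — process edges by increasing weight (ties by edge label):
A—G (2): add — endpoints in different components.
E—F (3): add — endpoints in different components.
C—G (5): add — endpoints in different components.
D—E (6): add — endpoints in different components.
A—F (12): add — endpoints in different components.
A—H (12): add — endpoints in different components.
G—H (12): skip — G and H already connected.
A—C (14): skip — A and C already connected.
B—D (16): add — endpoints in different components.
Edges rejected before the tree was complete: 2.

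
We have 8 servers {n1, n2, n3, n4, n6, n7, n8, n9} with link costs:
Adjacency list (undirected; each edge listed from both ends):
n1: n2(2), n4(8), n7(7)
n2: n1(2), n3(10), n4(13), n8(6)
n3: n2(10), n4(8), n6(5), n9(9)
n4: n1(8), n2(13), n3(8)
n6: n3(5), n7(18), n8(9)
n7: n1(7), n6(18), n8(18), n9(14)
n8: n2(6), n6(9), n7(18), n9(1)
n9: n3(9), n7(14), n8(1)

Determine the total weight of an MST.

Prim's algorithm from n6:
Step 1: cheapest edge leaving the tree is n3–n6 (5); add n3.
Step 2: cheapest edge leaving the tree is n3–n4 (8); add n4.
Step 3: cheapest edge leaving the tree is n1–n4 (8); add n1.
Step 4: cheapest edge leaving the tree is n1–n2 (2); add n2.
Step 5: cheapest edge leaving the tree is n2–n8 (6); add n8.
Step 6: cheapest edge leaving the tree is n8–n9 (1); add n9.
Step 7: cheapest edge leaving the tree is n1–n7 (7); add n7.
MST edges: n3–n6, n3–n4, n1–n4, n1–n2, n2–n8, n8–n9, n1–n7; total weight 5+8+8+2+6+1+7 = 37.

37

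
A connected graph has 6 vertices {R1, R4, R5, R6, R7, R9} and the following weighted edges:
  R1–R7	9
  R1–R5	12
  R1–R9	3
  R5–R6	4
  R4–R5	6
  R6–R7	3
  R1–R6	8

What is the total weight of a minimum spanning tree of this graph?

Grow the tree from R7 using Prim:
Step 1: cheapest edge leaving the tree is R6–R7 (3); add R6.
Step 2: cheapest edge leaving the tree is R5–R6 (4); add R5.
Step 3: cheapest edge leaving the tree is R4–R5 (6); add R4.
Step 4: cheapest edge leaving the tree is R1–R6 (8); add R1.
Step 5: cheapest edge leaving the tree is R1–R9 (3); add R9.
MST edges: R6–R7, R5–R6, R4–R5, R1–R6, R1–R9; total weight 3+4+6+8+3 = 24.

24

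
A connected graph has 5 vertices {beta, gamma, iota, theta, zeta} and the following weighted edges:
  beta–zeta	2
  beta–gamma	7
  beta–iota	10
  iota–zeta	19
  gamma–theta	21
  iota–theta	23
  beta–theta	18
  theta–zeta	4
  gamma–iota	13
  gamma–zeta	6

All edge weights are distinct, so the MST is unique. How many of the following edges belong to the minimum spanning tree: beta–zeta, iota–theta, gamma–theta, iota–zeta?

1

Kruskal's algorithm — process edges by increasing weight (ties by edge label):
beta–zeta (2): add. Components now {iota} {beta,zeta} {gamma} {theta}
theta–zeta (4): add. Components now {iota} {beta,theta,zeta} {gamma}
gamma–zeta (6): add. Components now {iota} {beta,gamma,theta,zeta}
beta–gamma (7): skip — beta and gamma already connected.
beta–iota (10): add. Components now {beta,gamma,iota,theta,zeta}
MST edge set: {beta–zeta, theta–zeta, gamma–zeta, beta–iota}.
Of the listed edges, {beta–zeta} are in the MST → 1.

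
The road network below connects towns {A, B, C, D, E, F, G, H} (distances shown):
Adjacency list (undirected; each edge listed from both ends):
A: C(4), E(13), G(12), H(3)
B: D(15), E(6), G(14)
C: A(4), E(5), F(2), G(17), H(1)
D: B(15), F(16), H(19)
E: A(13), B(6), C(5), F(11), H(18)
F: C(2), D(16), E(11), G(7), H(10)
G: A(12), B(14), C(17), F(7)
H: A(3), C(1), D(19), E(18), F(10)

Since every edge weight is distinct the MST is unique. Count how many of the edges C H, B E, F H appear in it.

2

Kruskal's algorithm — process edges by increasing weight (ties by edge label):
C H (1): add — endpoints in different components.
C F (2): add — endpoints in different components.
A H (3): add — endpoints in different components.
A C (4): skip — A and C already connected.
C E (5): add — endpoints in different components.
B E (6): add — endpoints in different components.
F G (7): add — endpoints in different components.
F H (10): skip — F and H already connected.
E F (11): skip — E and F already connected.
A G (12): skip — A and G already connected.
A E (13): skip — A and E already connected.
B G (14): skip — B and G already connected.
B D (15): add — endpoints in different components.
MST edge set: {C H, C F, A H, C E, B E, F G, B D}.
Of the listed edges, {C H, B E} are in the MST → 2.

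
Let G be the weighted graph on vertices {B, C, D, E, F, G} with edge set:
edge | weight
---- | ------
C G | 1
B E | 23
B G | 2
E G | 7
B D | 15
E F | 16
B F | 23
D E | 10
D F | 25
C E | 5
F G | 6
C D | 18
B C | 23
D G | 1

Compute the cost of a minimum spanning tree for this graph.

Grow the tree from F using Prim:
Step 1: frontier [F G 6, E F 16, B F 23, D F 25] → take F G (6); add G.
Step 2: frontier [E F 16, B F 23, D F 25, C G 1, D G 1, B G 2, E G 7] → take C G (1); add C.
Step 3: frontier [C E 5, C D 18, B C 23, E F 16, B F 23, D F 25, D G 1, B G 2, E G 7] → take D G (1); add D.
Step 4: frontier [C E 5, B C 23, D E 10, B D 15, E F 16, B F 23, B G 2, E G 7] → take B G (2); add B.
Step 5: frontier [B E 23, C E 5, D E 10, E F 16, E G 7] → take C E (5); add E.
MST edges: F G, C G, D G, B G, C E; total weight 6+1+1+2+5 = 15.

15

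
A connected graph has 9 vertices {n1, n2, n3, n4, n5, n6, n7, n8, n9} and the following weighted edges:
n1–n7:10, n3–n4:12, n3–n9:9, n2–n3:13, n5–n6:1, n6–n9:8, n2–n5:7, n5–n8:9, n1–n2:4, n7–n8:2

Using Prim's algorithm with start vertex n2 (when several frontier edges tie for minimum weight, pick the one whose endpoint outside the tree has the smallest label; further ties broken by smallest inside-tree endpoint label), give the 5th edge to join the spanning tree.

n3-n9

Grow the tree from n2 using Prim:
Step 1: frontier [n1–n2 4, n2–n5 7, n2–n3 13] → take n1–n2 (4); add n1.
Step 2: frontier [n1–n7 10, n2–n5 7, n2–n3 13] → take n2–n5 (7); add n5.
Step 3: frontier [n1–n7 10, n2–n3 13, n5–n6 1, n5–n8 9] → take n5–n6 (1); add n6.
Step 4: frontier [n1–n7 10, n2–n3 13, n5–n8 9, n6–n9 8] → take n6–n9 (8); add n9.
Step 5: frontier [n1–n7 10, n2–n3 13, n5–n8 9, n3–n9 9] → take n3–n9 (9); add n3.
Step 6: frontier [n1–n7 10, n3–n4 12, n5–n8 9] → take n5–n8 (9); add n8.
Step 7: frontier [n1–n7 10, n3–n4 12, n7–n8 2] → take n7–n8 (2); add n7.
Step 8: frontier [n3–n4 12] → take n3–n4 (12); add n4.
The 5th edge added is n3–n9.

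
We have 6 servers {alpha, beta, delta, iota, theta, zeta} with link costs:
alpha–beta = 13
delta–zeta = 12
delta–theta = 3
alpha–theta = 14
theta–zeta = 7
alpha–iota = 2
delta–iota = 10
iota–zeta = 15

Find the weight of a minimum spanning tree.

Prim, starting at iota.
Step 1: frontier [alpha–iota 2, delta–iota 10, iota–zeta 15] → take alpha–iota (2); add alpha.
Step 2: frontier [alpha–beta 13, alpha–theta 14, delta–iota 10, iota–zeta 15] → take delta–iota (10); add delta.
Step 3: frontier [alpha–beta 13, alpha–theta 14, delta–theta 3, delta–zeta 12, iota–zeta 15] → take delta–theta (3); add theta.
Step 4: frontier [alpha–beta 13, delta–zeta 12, iota–zeta 15, theta–zeta 7] → take theta–zeta (7); add zeta.
Step 5: frontier [alpha–beta 13] → take alpha–beta (13); add beta.
MST edges: alpha–iota, delta–iota, delta–theta, theta–zeta, alpha–beta; total weight 2+10+3+7+13 = 35.

35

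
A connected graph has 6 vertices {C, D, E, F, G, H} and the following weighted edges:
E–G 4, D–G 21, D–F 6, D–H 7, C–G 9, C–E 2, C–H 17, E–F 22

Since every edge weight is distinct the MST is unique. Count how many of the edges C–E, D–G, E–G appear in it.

Kruskal's algorithm — process edges by increasing weight (ties by edge label):
C–E (2): add — endpoints in different components.
E–G (4): add — endpoints in different components.
D–F (6): add — endpoints in different components.
D–H (7): add — endpoints in different components.
C–G (9): skip — C and G already connected.
C–H (17): add — endpoints in different components.
MST edge set: {C–E, E–G, D–F, D–H, C–H}.
Of the listed edges, {C–E, E–G} are in the MST → 2.

2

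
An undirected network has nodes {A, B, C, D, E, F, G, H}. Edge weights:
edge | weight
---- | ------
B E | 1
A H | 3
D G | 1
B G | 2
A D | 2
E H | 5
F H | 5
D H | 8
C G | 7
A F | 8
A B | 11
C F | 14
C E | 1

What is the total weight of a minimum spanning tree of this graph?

Sort edges by weight, then run Kruskal:
B E (1): add — endpoints in different components.
C E (1): add — endpoints in different components.
D G (1): add — endpoints in different components.
A D (2): add — endpoints in different components.
B G (2): add — endpoints in different components.
A H (3): add — endpoints in different components.
E H (5): skip — E and H already connected.
F H (5): add — endpoints in different components.
MST edges: B E, C E, D G, A D, B G, A H, F H; total weight 1+1+1+2+2+3+5 = 15.

15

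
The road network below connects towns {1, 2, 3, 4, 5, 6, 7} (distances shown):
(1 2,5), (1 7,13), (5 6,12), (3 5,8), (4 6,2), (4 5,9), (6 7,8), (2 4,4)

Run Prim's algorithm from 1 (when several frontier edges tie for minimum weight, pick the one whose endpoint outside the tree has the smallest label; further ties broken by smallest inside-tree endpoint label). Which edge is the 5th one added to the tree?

Prim, starting at 1.
Step 1: cheapest edge leaving the tree is 1 2 (5); add 2.
Step 2: cheapest edge leaving the tree is 2 4 (4); add 4.
Step 3: cheapest edge leaving the tree is 4 6 (2); add 6.
Step 4: cheapest edge leaving the tree is 6 7 (8); add 7.
Step 5: cheapest edge leaving the tree is 4 5 (9); add 5.
Step 6: cheapest edge leaving the tree is 3 5 (8); add 3.
The 5th edge added is 4 5.

4-5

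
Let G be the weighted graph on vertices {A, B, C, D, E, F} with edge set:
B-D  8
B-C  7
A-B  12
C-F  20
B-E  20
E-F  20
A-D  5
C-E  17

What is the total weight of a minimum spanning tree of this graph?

Prim, starting at E.
Step 1: frontier [C-E 17, B-E 20, E-F 20] → take C-E (17); add C.
Step 2: frontier [B-C 7, C-F 20, B-E 20, E-F 20] → take B-C (7); add B.
Step 3: frontier [B-D 8, A-B 12, C-F 20, E-F 20] → take B-D (8); add D.
Step 4: frontier [A-B 12, C-F 20, A-D 5, E-F 20] → take A-D (5); add A.
Step 5: frontier [C-F 20, E-F 20] → take C-F (20); add F.
MST edges: C-E, B-C, B-D, A-D, C-F; total weight 17+7+8+5+20 = 57.

57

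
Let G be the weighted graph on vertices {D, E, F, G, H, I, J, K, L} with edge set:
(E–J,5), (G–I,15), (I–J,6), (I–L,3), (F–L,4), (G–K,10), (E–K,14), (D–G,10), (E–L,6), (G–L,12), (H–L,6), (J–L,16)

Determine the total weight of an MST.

56

Grow the tree from E using Prim:
Step 1: cheapest edge leaving the tree is E–J (5); add J.
Step 2: cheapest edge leaving the tree is I–J (6); add I.
Step 3: cheapest edge leaving the tree is I–L (3); add L.
Step 4: cheapest edge leaving the tree is F–L (4); add F.
Step 5: cheapest edge leaving the tree is H–L (6); add H.
Step 6: cheapest edge leaving the tree is G–L (12); add G.
Step 7: cheapest edge leaving the tree is D–G (10); add D.
Step 8: cheapest edge leaving the tree is G–K (10); add K.
MST edges: E–J, I–J, I–L, F–L, H–L, G–L, D–G, G–K; total weight 5+6+3+4+6+12+10+10 = 56.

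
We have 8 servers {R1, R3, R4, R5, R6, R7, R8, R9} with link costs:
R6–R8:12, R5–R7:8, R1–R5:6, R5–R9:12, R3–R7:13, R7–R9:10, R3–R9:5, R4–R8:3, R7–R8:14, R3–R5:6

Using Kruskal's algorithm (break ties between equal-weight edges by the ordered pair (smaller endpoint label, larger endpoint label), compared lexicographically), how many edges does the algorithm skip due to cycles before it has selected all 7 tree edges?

Kruskal: consider edges lightest-first.
R4–R8 (3): add — endpoints in different components.
R3–R9 (5): add — endpoints in different components.
R1–R5 (6): add — endpoints in different components.
R3–R5 (6): add — endpoints in different components.
R5–R7 (8): add — endpoints in different components.
R7–R9 (10): skip — R7 and R9 already connected.
R5–R9 (12): skip — R5 and R9 already connected.
R6–R8 (12): add — endpoints in different components.
R3–R7 (13): skip — R7 and R3 already connected.
R7–R8 (14): add — endpoints in different components.
Edges rejected before the tree was complete: 3.

3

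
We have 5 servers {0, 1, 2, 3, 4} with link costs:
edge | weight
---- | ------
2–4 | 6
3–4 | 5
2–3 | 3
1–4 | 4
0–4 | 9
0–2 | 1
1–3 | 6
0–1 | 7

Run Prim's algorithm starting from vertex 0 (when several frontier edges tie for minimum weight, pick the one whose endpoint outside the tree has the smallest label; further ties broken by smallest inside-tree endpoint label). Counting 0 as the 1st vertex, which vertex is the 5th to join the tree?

1

Prim, starting at 0.
Step 1: frontier [0–2 1, 0–1 7, 0–4 9] → take 0–2 (1); add 2.
Step 2: frontier [0–1 7, 0–4 9, 2–3 3, 2–4 6] → take 2–3 (3); add 3.
Step 3: frontier [0–1 7, 0–4 9, 2–4 6, 3–4 5, 1–3 6] → take 3–4 (5); add 4.
Step 4: frontier [0–1 7, 1–3 6, 1–4 4] → take 1–4 (4); add 1.
Vertex order: 0, 2, 3, 4, 1. The 5th vertex is 1.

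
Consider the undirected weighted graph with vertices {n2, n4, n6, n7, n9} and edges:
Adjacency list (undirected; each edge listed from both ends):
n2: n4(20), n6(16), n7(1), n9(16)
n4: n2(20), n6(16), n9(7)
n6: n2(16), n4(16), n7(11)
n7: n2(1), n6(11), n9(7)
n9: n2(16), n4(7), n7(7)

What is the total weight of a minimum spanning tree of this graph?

Sort edges by weight, then run Kruskal:
n2–n7 (1): add. Components now {n6} {n2,n7} {n9} {n4}
n4–n9 (7): add. Components now {n6} {n2,n7} {n4,n9}
n7–n9 (7): add. Components now {n6} {n2,n4,n7,n9}
n6–n7 (11): add. Components now {n2,n4,n6,n7,n9}
MST edges: n2–n7, n4–n9, n7–n9, n6–n7; total weight 1+7+7+11 = 26.

26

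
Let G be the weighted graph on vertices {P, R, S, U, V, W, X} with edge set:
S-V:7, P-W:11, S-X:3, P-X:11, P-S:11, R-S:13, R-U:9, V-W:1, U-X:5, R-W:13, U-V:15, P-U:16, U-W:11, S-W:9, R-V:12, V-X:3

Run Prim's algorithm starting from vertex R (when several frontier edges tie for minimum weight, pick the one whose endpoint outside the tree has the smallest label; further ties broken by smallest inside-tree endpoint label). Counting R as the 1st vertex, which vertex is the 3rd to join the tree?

Grow the tree from R using Prim:
Step 1: cheapest edge leaving the tree is R-U (9); add U.
Step 2: cheapest edge leaving the tree is U-X (5); add X.
Step 3: cheapest edge leaving the tree is S-X (3); add S.
Step 4: cheapest edge leaving the tree is V-X (3); add V.
Step 5: cheapest edge leaving the tree is V-W (1); add W.
Step 6: cheapest edge leaving the tree is P-S (11); add P.
Vertex order: R, U, X, S, V, W, P. The 3rd vertex is X.

X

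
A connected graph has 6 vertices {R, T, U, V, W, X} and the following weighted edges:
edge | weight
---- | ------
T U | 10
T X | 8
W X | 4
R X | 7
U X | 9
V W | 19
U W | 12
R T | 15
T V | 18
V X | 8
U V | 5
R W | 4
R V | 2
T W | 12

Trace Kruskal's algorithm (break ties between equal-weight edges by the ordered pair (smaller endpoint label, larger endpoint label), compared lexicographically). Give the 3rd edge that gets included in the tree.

Sort edges by weight, then run Kruskal:
R V (2): add — endpoints in different components.
R W (4): add — endpoints in different components.
W X (4): add — endpoints in different components.
U V (5): add — endpoints in different components.
R X (7): skip — X and R already connected.
T X (8): add — endpoints in different components.
The 3rd edge added is W X.

W-X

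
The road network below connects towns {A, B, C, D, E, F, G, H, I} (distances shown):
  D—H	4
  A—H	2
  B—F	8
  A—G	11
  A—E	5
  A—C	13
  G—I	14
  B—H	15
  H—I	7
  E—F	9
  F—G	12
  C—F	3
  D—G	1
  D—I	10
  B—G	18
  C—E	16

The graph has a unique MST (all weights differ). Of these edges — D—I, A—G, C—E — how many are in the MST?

Kruskal: consider edges lightest-first.
D—G (1): add — endpoints in different components.
A—H (2): add — endpoints in different components.
C—F (3): add — endpoints in different components.
D—H (4): add — endpoints in different components.
A—E (5): add — endpoints in different components.
H—I (7): add — endpoints in different components.
B—F (8): add — endpoints in different components.
E—F (9): add — endpoints in different components.
MST edge set: {D—G, A—H, C—F, D—H, A—E, H—I, B—F, E—F}.
Of the listed edges, {} are in the MST → 0.

0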